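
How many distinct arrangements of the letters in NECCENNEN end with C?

280

Fix C in the last position and arrange the remaining 8 letters.
Those 8 letters have E appearing 3 times and N appearing 4 times, giving (8)!/(4!·3!) = 280.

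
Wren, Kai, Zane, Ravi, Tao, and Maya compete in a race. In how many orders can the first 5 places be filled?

720

This is an ordered selection of 5 from 6: P(6,5).
That gives 6 × 5 × 4 × 3 × 2 = 720.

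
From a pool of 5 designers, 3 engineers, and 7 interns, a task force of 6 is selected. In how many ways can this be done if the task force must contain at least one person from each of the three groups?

Unrestricted: C(15,6) = 5005 ways to pick any 6 of the 15.
Selections missing a whole group: no designers → C(10,6) = 210; no engineers → C(12,6) = 924; no interns → C(8,6) = 28.
Add back selections omitting two groups (i.e. drawn from a single group): C(5,6) + C(3,6) + C(7,6) = 7.
By inclusion–exclusion: 5005 − 1162 + 7 = 3850.

3850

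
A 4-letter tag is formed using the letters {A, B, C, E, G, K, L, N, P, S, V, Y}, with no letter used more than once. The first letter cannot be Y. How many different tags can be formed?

10890

The first letter has 12−1 = 11 choices (anything except Y).
The remaining 3 letters are filled from the other 11 symbols without repetition: 11 × 10 × 9 = 990.
Total: 11 × 990 = 10890.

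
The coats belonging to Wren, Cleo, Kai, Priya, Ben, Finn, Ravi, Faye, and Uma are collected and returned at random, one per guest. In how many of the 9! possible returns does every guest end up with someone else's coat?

This is the derangement count D_9: permutations of 9 items with no fixed point.
By inclusion–exclusion this is Σ_{j=0}^{9} (−1)^j C(9,j)·(9−j)!.
Computing: 362880 − 362880 + 181440 − 60480 + 15120 − 3024 + 504 − 72 + 9 − 1 = 133496.

133496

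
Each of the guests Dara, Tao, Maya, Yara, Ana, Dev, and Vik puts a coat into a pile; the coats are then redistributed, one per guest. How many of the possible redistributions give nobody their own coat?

1854

Let Aᵢ be the assignments in which guest i gets their own coat. We want the size of the complement of A₁∪…∪A_7.
By inclusion–exclusion this is Σ_{j=0}^{7} (−1)^j C(7,j)·(7−j)!.
Computing: 5040 − 5040 + 2520 − 840 + 210 − 42 + 7 − 1 = 1854.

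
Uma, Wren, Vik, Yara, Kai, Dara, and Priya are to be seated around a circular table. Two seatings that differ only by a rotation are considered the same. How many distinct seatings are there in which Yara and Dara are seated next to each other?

240

Glue Yara and Dara into a block (2 internal orders). Seating 6 units around a circle gives (5)! arrangements.
So 2 × (5)! = 2 × 120 = 240.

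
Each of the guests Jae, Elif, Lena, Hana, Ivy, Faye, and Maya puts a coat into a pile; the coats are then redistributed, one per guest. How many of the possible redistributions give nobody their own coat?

1854

Let Aᵢ be the assignments in which guest i gets their own coat. We want the size of the complement of A₁∪…∪A_7.
By inclusion–exclusion this is Σ_{j=0}^{7} (−1)^j C(7,j)·(7−j)!.
Computing: 5040 − 5040 + 2520 − 840 + 210 − 42 + 7 − 1 = 1854.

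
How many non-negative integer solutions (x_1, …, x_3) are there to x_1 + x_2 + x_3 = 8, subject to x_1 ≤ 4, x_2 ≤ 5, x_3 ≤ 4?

19

Without the upper bounds there are C(10,2) = 45 ways to split 8 among 3 variables.
Subtract solutions that violate a single cap (substitute x_i' = x_i − (cap_i+1)): x_1 ≥ 5 gives C(5,2) = 10; x_2 ≥ 6 gives C(4,2) = 6; x_3 ≥ 5 gives C(5,2) = 10. Together 26.
No two caps can be exceeded simultaneously, so the pair terms are all 0.
By inclusion–exclusion the count is 45 − 26 + 0 = 19.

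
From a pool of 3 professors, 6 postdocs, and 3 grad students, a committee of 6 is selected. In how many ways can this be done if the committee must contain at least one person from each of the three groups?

Total 6-person selections from all 12: C(12,6) = 924.
Selections missing a whole group: no professors → C(9,6) = 84; no postdocs → C(6,6) = 1; no grad students → C(9,6) = 84.
Add back selections omitting two groups (i.e. drawn from a single group): C(3,6) + C(6,6) + C(3,6) = 1.
By inclusion–exclusion: 924 − 169 + 1 = 756.

756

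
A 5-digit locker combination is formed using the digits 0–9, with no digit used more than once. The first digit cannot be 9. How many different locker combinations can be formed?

The first digit has 10−1 = 9 choices (anything except 9).
The remaining 4 digits are filled from the other 9 symbols without repetition: 9 × 8 × 7 × 6 = 3024.
Total: 9 × 3024 = 27216.

27216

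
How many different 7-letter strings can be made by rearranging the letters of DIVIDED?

420

The 7 letters of DIVIDED have repeats: D appearing 3 times and I appearing twice.
The number of distinct arrangements is 7!/(3!·2!) = 5040/12 = 420.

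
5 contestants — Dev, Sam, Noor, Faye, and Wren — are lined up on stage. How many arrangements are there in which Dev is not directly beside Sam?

Of the 5! = 120 arrangements, those with Dev and Sam adjacent number 2 × 4! = 48 (treat the pair as a block with 2 internal orders).
So 120 − 48 = 72 arrangements keep them apart.

72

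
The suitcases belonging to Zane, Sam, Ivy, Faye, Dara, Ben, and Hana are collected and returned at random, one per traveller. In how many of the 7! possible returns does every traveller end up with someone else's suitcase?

1854

Let Aᵢ be the assignments in which traveller i gets their own suitcase. We want the size of the complement of A₁∪…∪A_7.
By inclusion–exclusion this is Σ_{j=0}^{7} (−1)^j C(7,j)·(7−j)!.
Computing: 5040 − 5040 + 2520 − 840 + 210 − 42 + 7 − 1 = 1854.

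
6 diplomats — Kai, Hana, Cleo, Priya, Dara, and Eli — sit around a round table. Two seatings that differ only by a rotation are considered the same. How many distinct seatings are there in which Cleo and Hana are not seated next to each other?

72

All circular seatings of 6 people number (5)! = 120.
Those with Cleo next to Hana: fuse the pair into one unit and seat 5 units around a circle — 2·(4)! = 48.
Subtracting, 120 − 48 = 72.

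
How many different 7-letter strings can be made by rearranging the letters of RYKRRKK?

RYKRRKK has 7 letters with K appearing 3 times and R appearing 3 times.
Dividing 7! = 5040 by 3!·3! = 36 for the repeated letters gives 140.

140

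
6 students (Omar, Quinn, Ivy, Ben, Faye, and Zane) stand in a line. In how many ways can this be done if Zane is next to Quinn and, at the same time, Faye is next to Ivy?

96

Treat {Zane,Quinn} as one block (2 orders) and {Faye,Ivy} as another (2 orders).
That leaves 4 units to arrange: 2 × 2 × 4! = 4 × 24 = 96.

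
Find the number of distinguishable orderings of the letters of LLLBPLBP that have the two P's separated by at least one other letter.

315

Total arrangements of LLLBPLBP: 8!/(4!·2!·2!) = 420.
Arrangements with the P's together: treat PP as one letter, giving (7)!/(4!·2!) = 105.
Subtracting, 420 − 105 = 315 arrangements keep the P's apart.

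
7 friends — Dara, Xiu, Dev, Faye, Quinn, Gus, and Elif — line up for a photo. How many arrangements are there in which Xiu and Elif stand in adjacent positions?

1440

Treat {Xiu, Elif} as a single unit. There are 6 units to order, and the pair itself can be ordered 2 ways.
That gives 2 × 6! = 2 × 720 = 1440.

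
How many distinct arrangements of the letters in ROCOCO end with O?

30

With the last slot taken by O, it remains to arrange the other 5 letters (RCOCO).
Those 5 letters have C appearing twice and O appearing twice, giving (5)!/(2!·2!) = 30.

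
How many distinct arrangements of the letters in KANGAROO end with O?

Fix O in the last position and arrange the remaining 7 letters.
Those 7 letters have A appearing twice, giving (7)!/(2!) = 2520.

2520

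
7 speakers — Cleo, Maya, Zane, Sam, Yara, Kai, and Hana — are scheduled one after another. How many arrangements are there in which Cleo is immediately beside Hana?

Place the 5 others and the Cleo-Hana pair as 6 objects in a line; the pair has 2 internal arrangements.
So the count is 2·(6)! = 1440.

1440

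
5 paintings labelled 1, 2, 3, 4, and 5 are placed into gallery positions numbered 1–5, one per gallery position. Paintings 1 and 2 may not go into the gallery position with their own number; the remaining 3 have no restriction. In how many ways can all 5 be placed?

78

Let Aᵢ (for i ∈ {1, 2}) be the placements that put painting i in its forbidden gallery position. Any j of these fix j positions, leaving (5−j)! ways to fill the rest, and there are C(2,j) ways to pick which j.
By inclusion–exclusion, the number of valid placements is Σ_{j=0}^{2} (−1)^j C(2,j)·(5−j)!.
Computing: 120 − 48 + 6 = 78.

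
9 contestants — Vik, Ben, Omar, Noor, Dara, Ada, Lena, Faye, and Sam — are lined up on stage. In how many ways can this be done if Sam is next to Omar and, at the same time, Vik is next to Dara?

20160

Treat {Sam,Omar} as one block (2 orders) and {Vik,Dara} as another (2 orders).
That leaves 7 units to arrange: 2 × 2 × 7! = 4 × 5040 = 20160.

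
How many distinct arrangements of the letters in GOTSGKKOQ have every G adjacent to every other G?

10080

Treat the 2 copies of G as a single block. The multiset to arrange is then {GG, K, K, O, O, Q, S, T}, 8 items in all.
That gives (8)!/(2!·2!) = 10080 arrangements.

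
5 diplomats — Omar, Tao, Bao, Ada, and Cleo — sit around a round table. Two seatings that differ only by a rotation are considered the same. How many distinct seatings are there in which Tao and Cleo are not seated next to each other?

All circular seatings of 5 people number (4)! = 24.
Those with Tao next to Cleo: fuse the pair into one unit and seat 4 units around a circle — 2·(3)! = 12.
Subtracting, 24 − 12 = 12.

12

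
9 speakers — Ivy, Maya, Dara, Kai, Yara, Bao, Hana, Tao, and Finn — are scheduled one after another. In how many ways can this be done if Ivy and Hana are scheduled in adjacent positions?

Treat {Ivy, Hana} as a single unit. There are 8 units to order, and the pair itself can be ordered 2 ways.
That gives 2 × 8! = 2 × 40320 = 80640.

80640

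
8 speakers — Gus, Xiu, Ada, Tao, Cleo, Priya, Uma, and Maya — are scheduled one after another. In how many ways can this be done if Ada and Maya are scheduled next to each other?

Glue Ada and Maya into one block (2 internal orders), leaving 7 units to arrange in a row.
That gives 2 × 7! = 2 × 5040 = 10080.

10080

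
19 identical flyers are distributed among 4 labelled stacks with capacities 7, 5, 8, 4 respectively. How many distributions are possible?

Ignoring the caps, the number of non-negative solutions to x_1+…+x_4 = 19 is C(22,3) = 1540.
Subtract solutions that violate a single cap (substitute x_i' = x_i − (cap_i+1)): x_1 ≥ 8 gives C(14,3) = 364; x_2 ≥ 6 gives C(16,3) = 560; x_3 ≥ 9 gives C(13,3) = 286; x_4 ≥ 5 gives C(17,3) = 680. Together 1890.
Add back pairs where two caps are both exceeded: 56 + 10 + 84 + 35 + 165 + 56 = 406.
Subtract triples: 0 + 1 + 0 + 0 = 1.
By inclusion–exclusion the count is 1540 − 1890 + 406 − 1 = 55.

55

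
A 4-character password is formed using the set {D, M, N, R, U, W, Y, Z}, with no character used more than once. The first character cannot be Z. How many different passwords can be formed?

The first character has 8−1 = 7 choices (anything except Z).
The remaining 3 characters are filled from the other 7 symbols without repetition: 7 × 6 × 5 = 210.
Total: 7 × 210 = 1470.

1470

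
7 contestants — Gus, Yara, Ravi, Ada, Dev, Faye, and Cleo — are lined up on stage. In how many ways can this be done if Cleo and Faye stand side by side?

Glue Cleo and Faye into one block (2 internal orders), leaving 6 units to arrange in a row.
So the count is 2·(6)! = 1440.

1440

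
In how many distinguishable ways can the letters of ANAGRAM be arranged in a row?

Letter multiplicities in ANAGRAM: A×3, G×1, M×1, N×1, R×1.
The number of distinct arrangements is 7!/(3!) = 5040/6 = 840.

840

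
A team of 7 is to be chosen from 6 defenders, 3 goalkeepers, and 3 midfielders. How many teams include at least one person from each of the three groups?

Unrestricted: C(12,7) = 792 ways to pick any 7 of the 12.
Subtract selections that omit an entire group: no defenders → C(6,7) = 0; no goalkeepers → C(9,7) = 36; no midfielders → C(9,7) = 36.
Add back selections omitting two groups (i.e. drawn from a single group): C(6,7) + C(3,7) + C(3,7) = 0.
By inclusion–exclusion: 792 − 72 + 0 = 720.

720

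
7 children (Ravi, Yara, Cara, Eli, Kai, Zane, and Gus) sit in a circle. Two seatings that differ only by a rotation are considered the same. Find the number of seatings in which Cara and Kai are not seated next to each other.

480

Without the restriction there are (6)! = 720 seatings.
Those with Cara next to Kai: fuse the pair into one unit and seat 6 units around a circle — 2·(5)! = 240.
Subtracting, 720 − 240 = 480.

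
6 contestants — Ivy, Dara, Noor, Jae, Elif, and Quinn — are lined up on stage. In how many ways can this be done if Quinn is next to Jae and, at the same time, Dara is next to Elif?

Treat {Quinn,Jae} as one block (2 orders) and {Dara,Elif} as another (2 orders).
That leaves 4 units to arrange: 2 × 2 × 4! = 4 × 24 = 96.

96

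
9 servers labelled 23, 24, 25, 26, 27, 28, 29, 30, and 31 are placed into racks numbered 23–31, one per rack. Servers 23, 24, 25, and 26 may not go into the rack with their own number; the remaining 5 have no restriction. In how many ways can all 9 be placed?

Let Aᵢ (for 23 ≤ i ≤ 26) be the placements that put server i in its forbidden rack. Any j of these fix j positions, leaving (9−j)! ways to fill the rest, and there are C(4,j) ways to pick which j.
By inclusion–exclusion, the number of valid placements is Σ_{j=0}^{4} (−1)^j C(4,j)·(9−j)!.
Computing: 362880 − 161280 + 30240 − 2880 + 120 = 229080.

229080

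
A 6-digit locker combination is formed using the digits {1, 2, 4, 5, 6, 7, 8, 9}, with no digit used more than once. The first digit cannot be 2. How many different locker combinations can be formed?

17640

The first digit has 8−1 = 7 choices (anything except 2).
The remaining 5 digits are filled from the other 7 symbols without repetition: 7 × 6 × 5 × 4 × 3 = 2520.
Total: 7 × 2520 = 17640.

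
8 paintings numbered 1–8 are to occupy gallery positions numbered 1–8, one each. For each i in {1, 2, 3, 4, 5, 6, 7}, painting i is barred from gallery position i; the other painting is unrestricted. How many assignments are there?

Let Aᵢ (for 1 ≤ i ≤ 7) be the placements that put painting i in its forbidden gallery position. Any j of these fix j positions, leaving (8−j)! ways to fill the rest, and there are C(7,j) ways to pick which j.
By inclusion–exclusion, the number of valid placements is Σ_{j=0}^{7} (−1)^j C(7,j)·(8−j)!.
Computing: 40320 − 35280 + 15120 − 4200 + 840 − 126 + 14 − 1 = 16687.

16687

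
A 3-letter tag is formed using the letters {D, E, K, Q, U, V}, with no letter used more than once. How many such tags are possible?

120

Choose and order 3 of the 6 symbols: the first letter has 6 options, the next 5, then 4.
6 × 5 × 4 = 120.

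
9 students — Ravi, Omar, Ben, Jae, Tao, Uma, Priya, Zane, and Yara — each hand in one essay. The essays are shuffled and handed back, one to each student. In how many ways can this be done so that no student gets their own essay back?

133496

Count assignments avoiding every fixed point. For any j of the 9 students fixed to their own essay, the other 9−j can be arranged in (9−j)! ways.
By inclusion–exclusion this is Σ_{j=0}^{9} (−1)^j C(9,j)·(9−j)!.
Computing: 362880 − 362880 + 181440 − 60480 + 15120 − 3024 + 504 − 72 + 9 − 1 = 133496.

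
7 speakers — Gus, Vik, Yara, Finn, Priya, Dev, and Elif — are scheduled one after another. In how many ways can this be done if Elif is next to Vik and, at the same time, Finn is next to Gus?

480

Treat {Elif,Vik} as one block (2 orders) and {Finn,Gus} as another (2 orders).
That leaves 5 units to arrange: 2 × 2 × 5! = 4 × 120 = 480.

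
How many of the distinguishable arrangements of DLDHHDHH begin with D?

105

Fix D in the first position and arrange the remaining 7 letters.
Those 7 letters have D appearing twice and H appearing 4 times, giving (7)!/(4!·2!) = 105.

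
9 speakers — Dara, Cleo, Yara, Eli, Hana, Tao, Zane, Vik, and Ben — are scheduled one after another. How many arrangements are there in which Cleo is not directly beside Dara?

282240

Of the 9! = 362880 arrangements, those with Cleo and Dara adjacent number 2 × 8! = 80640 (treat the pair as a block with 2 internal orders).
Complementary counting: 362880 − 80640 = 282240.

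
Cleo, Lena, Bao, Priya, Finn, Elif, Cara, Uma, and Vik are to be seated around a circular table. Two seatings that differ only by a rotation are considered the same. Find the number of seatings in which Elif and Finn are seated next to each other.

10080

Treat {Elif, Finn} as one unit (2 internal orders) and seat the resulting 8 units around the table: (7)! circular arrangements.
So 2 × (7)! = 2 × 5040 = 10080.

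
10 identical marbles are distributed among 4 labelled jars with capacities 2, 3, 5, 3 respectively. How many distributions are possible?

19

Without the upper bounds there are C(13,3) = 286 ways to split 10 among 4 jars.
Subtract solutions that violate a single cap (substitute x_i' = x_i − (cap_i+1)): x_1 ≥ 3 gives C(10,3) = 120; x_2 ≥ 4 gives C(9,3) = 84; x_3 ≥ 6 gives C(7,3) = 35; x_4 ≥ 4 gives C(9,3) = 84. Together 323.
Add back pairs where two caps are both exceeded: 20 + 4 + 20 + 1 + 10 + 1 = 56.
By inclusion–exclusion the count is 286 − 323 + 56 = 19.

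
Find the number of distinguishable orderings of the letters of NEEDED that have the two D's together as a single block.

20

Treat the 2 copies of D as a single block. The multiset to arrange is then {DD, E, E, E, N}, 5 items in all.
That gives (5)!/(3!) = 20 arrangements.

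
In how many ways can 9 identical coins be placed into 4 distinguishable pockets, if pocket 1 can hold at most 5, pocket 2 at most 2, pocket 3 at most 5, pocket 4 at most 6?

By stars and bars, unrestricted non-negative solutions to x_1+…+x_4 = 9 number C(9+3,3) = 220.
Subtract solutions that violate a single cap (substitute x_i' = x_i − (cap_i+1)): x_1 ≥ 6 gives C(6,3) = 20; x_2 ≥ 3 gives C(9,3) = 84; x_3 ≥ 6 gives C(6,3) = 20; x_4 ≥ 7 gives C(5,3) = 10. Together 134.
Add back pairs where two caps are both exceeded: 1 + 0 + 0 + 1 + 0 + 0 = 2.
By inclusion–exclusion the count is 220 − 134 + 2 = 88.

88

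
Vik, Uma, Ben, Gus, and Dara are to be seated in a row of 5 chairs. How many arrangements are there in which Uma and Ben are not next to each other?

72

There are 5! = 120 arrangements in all. If Uma and Ben are adjacent, merging them into one block gives 2·(4)! = 48 arrangements.
Complementary counting: 120 − 48 = 72.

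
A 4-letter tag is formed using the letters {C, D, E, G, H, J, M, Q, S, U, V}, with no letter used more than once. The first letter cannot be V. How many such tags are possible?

The first letter has 11−1 = 10 choices (anything except V).
The remaining 3 letters are filled from the other 10 symbols without repetition: 10 × 9 × 8 = 720.
Total: 10 × 720 = 7200.

7200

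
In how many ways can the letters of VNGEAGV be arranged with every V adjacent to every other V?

360

Treat the 2 copies of V as a single block. The multiset to arrange is then {VV, A, E, G, G, N}, 6 items in all.
That gives (6)!/(2!) = 360 arrangements.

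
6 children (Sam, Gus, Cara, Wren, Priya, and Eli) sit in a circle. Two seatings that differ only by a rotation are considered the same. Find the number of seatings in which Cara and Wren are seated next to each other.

Treat {Cara, Wren} as one unit (2 internal orders) and seat the resulting 5 units around the table: (4)! circular arrangements.
So 2 × (4)! = 2 × 24 = 48.

48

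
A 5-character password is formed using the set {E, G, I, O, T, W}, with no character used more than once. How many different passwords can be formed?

With no repetition, fill the 5 characters in order: 6 choices, then 5, down to 2.
That product is 6 × 5 × 4 × 3 × 2 = 720.

720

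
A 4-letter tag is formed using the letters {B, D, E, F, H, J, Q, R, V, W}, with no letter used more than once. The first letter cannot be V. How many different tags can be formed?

The first letter has 10−1 = 9 choices (anything except V).
The remaining 3 letters are filled from the other 9 symbols without repetition: 9 × 8 × 7 = 504.
Total: 9 × 504 = 4536.

4536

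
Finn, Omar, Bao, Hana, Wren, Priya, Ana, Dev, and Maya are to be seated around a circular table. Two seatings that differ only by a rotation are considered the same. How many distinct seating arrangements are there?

40320

Fix one person's seat to break rotational symmetry; the remaining 8 people can be arranged in (8)! = 40320 ways.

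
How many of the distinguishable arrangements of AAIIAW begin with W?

10

With the first slot taken by W, it remains to arrange the other 5 letters (AAIIA).
Those 5 letters have A appearing 3 times and I appearing twice, giving (5)!/(3!·2!) = 10.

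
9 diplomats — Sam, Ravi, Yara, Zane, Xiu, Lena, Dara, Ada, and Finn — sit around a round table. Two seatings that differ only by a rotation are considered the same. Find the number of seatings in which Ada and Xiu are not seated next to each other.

All circular seatings of 9 people number (8)! = 40320.
Those with Ada next to Xiu: fuse the pair into one unit and seat 8 units around a circle — 2·(7)! = 10080.
Subtracting, 40320 − 10080 = 30240.

30240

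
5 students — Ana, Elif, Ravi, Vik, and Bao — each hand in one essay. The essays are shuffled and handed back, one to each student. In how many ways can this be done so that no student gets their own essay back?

44

This is the derangement count D_5: permutations of 5 items with no fixed point.
By inclusion–exclusion this is Σ_{j=0}^{5} (−1)^j C(5,j)·(5−j)!.
Computing: 120 − 120 + 60 − 20 + 5 − 1 = 44.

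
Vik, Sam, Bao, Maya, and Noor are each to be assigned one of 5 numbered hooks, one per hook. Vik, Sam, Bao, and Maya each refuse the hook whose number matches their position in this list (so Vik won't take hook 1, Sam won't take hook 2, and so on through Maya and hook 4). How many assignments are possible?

Let Aᵢ (for 1 ≤ i ≤ 4) be the placements that put person i in their forbidden hook. Any j of these fix j positions, leaving (5−j)! ways to fill the rest, and there are C(4,j) ways to pick which j.
By inclusion–exclusion, the number of valid placements is Σ_{j=0}^{4} (−1)^j C(4,j)·(5−j)!.
Computing: 120 − 96 + 36 − 8 + 1 = 53.

53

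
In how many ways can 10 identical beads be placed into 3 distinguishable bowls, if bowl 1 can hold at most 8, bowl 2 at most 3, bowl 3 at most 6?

Ignoring the caps, the number of non-negative solutions to x_1+…+x_3 = 10 is C(12,2) = 66.
Subtract solutions that violate a single cap (substitute x_i' = x_i − (cap_i+1)): x_1 ≥ 9 gives C(3,2) = 3; x_2 ≥ 4 gives C(8,2) = 28; x_3 ≥ 7 gives C(5,2) = 10. Together 41.
No two caps can be exceeded simultaneously, so the pair terms are all 0.
By inclusion–exclusion the count is 66 − 41 + 0 = 25.

25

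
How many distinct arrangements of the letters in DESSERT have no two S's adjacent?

900

There are 7!/(2!·2!) = 1260 arrangements of DESSERT in total.
Arrangements with the S's together: treat SS as one letter, giving (6)!/(2!) = 360.
Subtracting, 1260 − 360 = 900 arrangements keep the S's apart.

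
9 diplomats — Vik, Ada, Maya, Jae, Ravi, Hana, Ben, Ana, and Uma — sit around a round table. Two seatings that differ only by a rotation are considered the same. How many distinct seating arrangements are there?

40320

Seat Vik anywhere (absorbing the rotational symmetry), then permute the other 8: (8)! = 40320.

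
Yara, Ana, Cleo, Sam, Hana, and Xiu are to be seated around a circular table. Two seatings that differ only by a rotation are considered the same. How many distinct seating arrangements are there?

120

Fix one person's seat to break rotational symmetry; the remaining 5 people can be arranged in (5)! = 120 ways.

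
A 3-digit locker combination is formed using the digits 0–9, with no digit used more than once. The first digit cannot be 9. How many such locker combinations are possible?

The first digit has 10−1 = 9 choices (anything except 9).
The remaining 2 digits are filled from the other 9 symbols without repetition: 9 × 8 = 72.
Total: 9 × 72 = 648.

648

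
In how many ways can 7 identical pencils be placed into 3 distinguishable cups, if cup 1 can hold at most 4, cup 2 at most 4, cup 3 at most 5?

Without the upper bounds there are C(9,2) = 36 ways to split 7 among 3 cups.
Subtract solutions that violate a single cap (substitute x_i' = x_i − (cap_i+1)): x_1 ≥ 5 gives C(4,2) = 6; x_2 ≥ 5 gives C(4,2) = 6; x_3 ≥ 6 gives C(3,2) = 3. Together 15.
No two caps can be exceeded simultaneously, so the pair terms are all 0.
By inclusion–exclusion the count is 36 − 15 + 0 = 21.

21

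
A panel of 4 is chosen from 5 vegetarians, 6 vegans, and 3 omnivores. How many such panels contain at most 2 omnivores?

990

Split by how many omnivores are chosen (0 through 2).
Sum: C(3,0)·C(11,4) + C(3,1)·C(11,3) + C(3,2)·C(11,2) = 330 + 495 + 165 = 990.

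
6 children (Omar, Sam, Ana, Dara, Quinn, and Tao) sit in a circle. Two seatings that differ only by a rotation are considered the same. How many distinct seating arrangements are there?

120

Fix one person's seat to break rotational symmetry; the remaining 5 people can be arranged in (5)! = 120 ways.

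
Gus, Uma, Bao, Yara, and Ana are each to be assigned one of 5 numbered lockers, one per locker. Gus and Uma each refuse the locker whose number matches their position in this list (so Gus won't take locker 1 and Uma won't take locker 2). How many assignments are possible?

Let Aᵢ (for i ∈ {1, 2}) be the placements that put person i in their forbidden locker. Any j of these fix j positions, leaving (5−j)! ways to fill the rest, and there are C(2,j) ways to pick which j.
By inclusion–exclusion, the number of valid placements is Σ_{j=0}^{2} (−1)^j C(2,j)·(5−j)!.
Computing: 120 − 48 + 6 = 78.

78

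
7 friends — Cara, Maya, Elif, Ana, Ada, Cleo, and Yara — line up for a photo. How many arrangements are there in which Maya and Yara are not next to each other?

There are 7! = 5040 arrangements in all. If Maya and Yara are adjacent, merging them into one block gives 2·(6)! = 1440 arrangements.
Complementary counting: 5040 − 1440 = 3600.

3600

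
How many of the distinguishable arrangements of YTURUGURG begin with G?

3360

Fix G in the first position and arrange the remaining 8 letters.
Those 8 letters have R appearing twice and U appearing 3 times, giving (8)!/(3!·2!) = 3360.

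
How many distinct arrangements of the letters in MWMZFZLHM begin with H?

3360

Fix H in the first position and arrange the remaining 8 letters.
Those 8 letters have M appearing 3 times and Z appearing twice, giving (8)!/(3!·2!) = 3360.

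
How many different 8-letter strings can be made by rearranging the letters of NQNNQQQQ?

56

The 8 letters of NQNNQQQQ have repeats: N appearing 3 times and Q appearing 5 times.
So there are 8! / (5!·3!) = 56 distinguishable arrangements.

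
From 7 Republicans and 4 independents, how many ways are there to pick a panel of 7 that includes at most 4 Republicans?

Split by how many Republicans are chosen (0 through 4).
Sum: C(7,0)·C(4,7) + C(7,1)·C(4,6) + C(7,2)·C(4,5) + C(7,3)·C(4,4) + C(7,4)·C(4,3) = 0 + 0 + 0 + 35 + 140 = 175.

175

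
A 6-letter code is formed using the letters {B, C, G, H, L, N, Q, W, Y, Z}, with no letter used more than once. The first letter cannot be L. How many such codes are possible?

The first letter has 10−1 = 9 choices (anything except L).
The remaining 5 letters are filled from the other 9 symbols without repetition: 9 × 8 × 7 × 6 × 5 = 15120.
Total: 9 × 15120 = 136080.

136080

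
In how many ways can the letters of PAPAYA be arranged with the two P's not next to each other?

There are 6!/(3!·2!) = 60 arrangements of PAPAYA in total.
Arrangements with the P's together: treat PP as one letter, giving (5)!/(3!) = 20.
Hence 60 − 20 = 40.

40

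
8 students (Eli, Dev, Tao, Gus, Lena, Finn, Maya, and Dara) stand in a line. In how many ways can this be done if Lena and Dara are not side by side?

Of the 8! = 40320 arrangements, those with Lena and Dara adjacent number 2 × 7! = 10080 (treat the pair as a block with 2 internal orders).
Complementary counting: 40320 − 10080 = 30240.

30240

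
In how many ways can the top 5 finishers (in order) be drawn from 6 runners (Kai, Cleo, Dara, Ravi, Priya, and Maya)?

This is an ordered selection of 5 from 6: P(6,5).
That gives 6 × 5 × 4 × 3 × 2 = 720.

720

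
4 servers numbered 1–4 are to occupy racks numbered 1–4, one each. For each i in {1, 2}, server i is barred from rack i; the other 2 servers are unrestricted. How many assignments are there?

14

Let Aᵢ (for i ∈ {1, 2}) be the placements that put server i in its forbidden rack. Any j of these fix j positions, leaving (4−j)! ways to fill the rest, and there are C(2,j) ways to pick which j.
By inclusion–exclusion, the number of valid placements is Σ_{j=0}^{2} (−1)^j C(2,j)·(4−j)!.
Computing: 24 − 12 + 2 = 14.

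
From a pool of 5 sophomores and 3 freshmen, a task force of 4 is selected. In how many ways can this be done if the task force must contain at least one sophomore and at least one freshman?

With no constraint there are C(8,4) = 70 possible selections.
Selections missing a whole group: no sophomores → C(3,4) = 0; no freshmen → C(5,4) = 5.
Both groups omitted at once is impossible, so 70 − 5 = 65.

65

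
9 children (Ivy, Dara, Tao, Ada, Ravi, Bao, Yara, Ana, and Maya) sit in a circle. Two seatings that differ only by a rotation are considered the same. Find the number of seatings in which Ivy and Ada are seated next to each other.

Treat {Ivy, Ada} as one unit (2 internal orders) and seat the resulting 8 units around the table: (7)! circular arrangements.
So 2 × (7)! = 2 × 5040 = 10080.

10080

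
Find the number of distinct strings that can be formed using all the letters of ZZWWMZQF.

The 8 letters of ZZWWMZQF have repeats: W appearing twice and Z appearing 3 times.
So there are 8! / (3!·2!) = 3360 distinguishable arrangements.

3360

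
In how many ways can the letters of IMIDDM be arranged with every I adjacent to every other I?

30

Treat the 2 copies of I as a single block. The multiset to arrange is then {II, D, D, M, M}, 5 items in all.
That gives (5)!/(2!·2!) = 30 arrangements.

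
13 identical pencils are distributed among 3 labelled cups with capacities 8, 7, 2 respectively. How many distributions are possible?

12

By stars and bars, unrestricted non-negative solutions to x_1+…+x_3 = 13 number C(13+2,2) = 105.
Subtract solutions that violate a single cap (substitute x_i' = x_i − (cap_i+1)): x_1 ≥ 9 gives C(6,2) = 15; x_2 ≥ 8 gives C(7,2) = 21; x_3 ≥ 3 gives C(12,2) = 66. Together 102.
Add back pairs where two caps are both exceeded: 0 + 3 + 6 = 9.
By inclusion–exclusion the count is 105 − 102 + 9 = 12.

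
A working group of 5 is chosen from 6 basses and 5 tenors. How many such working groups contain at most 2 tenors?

281

Split by how many tenors are chosen (0 through 2).
Sum: C(5,0)·C(6,5) + C(5,1)·C(6,4) + C(5,2)·C(6,3) = 6 + 75 + 200 = 281.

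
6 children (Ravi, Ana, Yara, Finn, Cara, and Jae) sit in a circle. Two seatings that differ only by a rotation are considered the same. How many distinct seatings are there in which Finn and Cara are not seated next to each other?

72

Without the restriction there are (5)! = 120 seatings.
Those with Finn next to Cara: fuse the pair into one unit and seat 5 units around a circle — 2·(4)! = 48.
Subtracting, 120 − 48 = 72.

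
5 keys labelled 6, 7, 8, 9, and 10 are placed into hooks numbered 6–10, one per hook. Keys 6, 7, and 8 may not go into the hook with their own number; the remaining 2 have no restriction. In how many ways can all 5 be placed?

Let Aᵢ (for i ∈ {6, 7, 8}) be the placements that put key i in its forbidden hook. Any j of these fix j positions, leaving (5−j)! ways to fill the rest, and there are C(3,j) ways to pick which j.
By inclusion–exclusion, the number of valid placements is Σ_{j=0}^{3} (−1)^j C(3,j)·(5−j)!.
Computing: 120 − 72 + 18 − 2 = 64.

64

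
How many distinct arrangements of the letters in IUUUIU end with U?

10

Fix U in the last position and arrange the remaining 5 letters.
Those 5 letters have I appearing twice and U appearing 3 times, giving (5)!/(3!·2!) = 10.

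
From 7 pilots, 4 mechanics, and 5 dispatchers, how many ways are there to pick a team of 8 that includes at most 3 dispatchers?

Split by how many dispatchers are chosen (0 through 3).
Sum: C(5,0)·C(11,8) + C(5,1)·C(11,7) + C(5,2)·C(11,6) + C(5,3)·C(11,5) = 165 + 1650 + 4620 + 4620 = 11055.

11055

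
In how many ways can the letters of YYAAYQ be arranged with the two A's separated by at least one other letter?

40

There are 6!/(3!·2!) = 60 arrangements of YYAAYQ in total.
Arrangements with the A's together: treat AA as one letter, giving (5)!/(3!) = 20.
Subtracting, 60 − 20 = 40 arrangements keep the A's apart.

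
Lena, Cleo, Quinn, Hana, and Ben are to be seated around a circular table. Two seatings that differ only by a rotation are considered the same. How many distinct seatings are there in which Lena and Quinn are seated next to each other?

Treat {Lena, Quinn} as one unit (2 internal orders) and seat the resulting 4 units around the table: (3)! circular arrangements.
So 2 × (3)! = 2 × 6 = 12.

12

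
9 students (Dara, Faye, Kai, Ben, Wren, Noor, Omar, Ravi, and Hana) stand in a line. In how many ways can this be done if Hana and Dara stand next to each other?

Place the 7 others and the Hana-Dara pair as 8 objects in a line; the pair has 2 internal arrangements.
That gives 2 × 8! = 2 × 40320 = 80640.

80640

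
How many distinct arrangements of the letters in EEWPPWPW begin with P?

Fix P in the first position and arrange the remaining 7 letters.
Those 7 letters have E appearing twice, P appearing twice, and W appearing 3 times, giving (7)!/(3!·2!·2!) = 210.

210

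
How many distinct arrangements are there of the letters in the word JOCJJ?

20

Letter multiplicities in JOCJJ: C×1, J×3, O×1.
The number of distinct arrangements is 5!/(3!) = 120/6 = 20.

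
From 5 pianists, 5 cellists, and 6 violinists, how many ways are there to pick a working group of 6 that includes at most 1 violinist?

1722

Split by how many violinists are chosen (0 through 1).
Sum: C(6,0)·C(10,6) + C(6,1)·C(10,5) = 210 + 1512 = 1722.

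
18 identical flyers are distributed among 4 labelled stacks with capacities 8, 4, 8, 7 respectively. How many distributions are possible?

Without the upper bounds there are C(21,3) = 1330 ways to split 18 among 4 stacks.
Subtract solutions that violate a single cap (substitute x_i' = x_i − (cap_i+1)): x_1 ≥ 9 gives C(12,3) = 220; x_2 ≥ 5 gives C(16,3) = 560; x_3 ≥ 9 gives C(12,3) = 220; x_4 ≥ 8 gives C(13,3) = 286. Together 1286.
Add back pairs where two caps are both exceeded: 35 + 1 + 4 + 35 + 56 + 4 = 135.
By inclusion–exclusion the count is 1330 − 1286 + 135 = 179.

179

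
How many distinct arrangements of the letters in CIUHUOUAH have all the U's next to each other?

Treat the 3 copies of U as a single block. The multiset to arrange is then {UUU, A, C, H, H, I, O}, 7 items in all.
That gives (7)!/(2!) = 2520 arrangements.

2520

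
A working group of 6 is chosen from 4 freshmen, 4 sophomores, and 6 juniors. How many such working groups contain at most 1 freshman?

Split by how many freshmen are chosen (0 through 1).
Sum: C(4,0)·C(10,6) + C(4,1)·C(10,5) = 210 + 1008 = 1218.

1218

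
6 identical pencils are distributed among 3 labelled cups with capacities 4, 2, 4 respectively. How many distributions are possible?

12

By stars and bars, unrestricted non-negative solutions to x_1+…+x_3 = 6 number C(6+2,2) = 28.
Subtract solutions that violate a single cap (substitute x_i' = x_i − (cap_i+1)): x_1 ≥ 5 gives C(3,2) = 3; x_2 ≥ 3 gives C(5,2) = 10; x_3 ≥ 5 gives C(3,2) = 3. Together 16.
No two caps can be exceeded simultaneously, so the pair terms are all 0.
By inclusion–exclusion the count is 28 − 16 + 0 = 12.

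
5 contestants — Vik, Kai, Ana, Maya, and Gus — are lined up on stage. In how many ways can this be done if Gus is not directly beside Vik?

72

There are 5! = 120 arrangements in all. If Gus and Vik are adjacent, merging them into one block gives 2·(4)! = 48 arrangements.
So 120 − 48 = 72 arrangements keep them apart.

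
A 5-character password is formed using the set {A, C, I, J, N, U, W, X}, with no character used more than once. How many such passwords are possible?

6720

With no repetition, fill the 5 characters in order: 8 choices, then 7, down to 4.
8 × 7 × 6 × 5 × 4 = 6720.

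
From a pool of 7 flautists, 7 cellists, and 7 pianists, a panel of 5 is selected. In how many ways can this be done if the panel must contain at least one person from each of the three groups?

Unrestricted: C(21,5) = 20349 ways to pick any 5 of the 21.
Subtract selections that omit an entire group: no flautists → C(14,5) = 2002; no cellists → C(14,5) = 2002; no pianists → C(14,5) = 2002.
Add back selections omitting two groups (i.e. drawn from a single group): C(7,5) + C(7,5) + C(7,5) = 63.
By inclusion–exclusion: 20349 − 6006 + 63 = 14406.

14406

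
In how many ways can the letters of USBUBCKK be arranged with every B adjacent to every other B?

1260

Treat the 2 copies of B as a single block. The multiset to arrange is then {BB, C, K, K, S, U, U}, 7 items in all.
That gives (7)!/(2!·2!) = 1260 arrangements.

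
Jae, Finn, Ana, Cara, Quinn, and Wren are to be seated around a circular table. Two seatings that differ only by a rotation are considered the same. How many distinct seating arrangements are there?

Around a circle, 6 distinct people have 6!/6 = (5)! = 120 rotationally distinct seatings.

120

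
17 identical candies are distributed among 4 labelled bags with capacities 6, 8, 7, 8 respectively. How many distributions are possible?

Without the upper bounds there are C(20,3) = 1140 ways to split 17 among 4 bags.
Subtract solutions that violate a single cap (substitute x_i' = x_i − (cap_i+1)): x_1 ≥ 7 gives C(13,3) = 286; x_2 ≥ 9 gives C(11,3) = 165; x_3 ≥ 8 gives C(12,3) = 220; x_4 ≥ 9 gives C(11,3) = 165. Together 836.
Add back pairs where two caps are both exceeded: 4 + 10 + 4 + 1 + 0 + 1 = 20.
By inclusion–exclusion the count is 1140 − 836 + 20 = 324.

324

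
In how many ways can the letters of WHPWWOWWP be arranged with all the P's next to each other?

Treat the 2 copies of P as a single block. The multiset to arrange is then {PP, H, O, W, W, W, W, W}, 8 items in all.
That gives (8)!/(5!) = 336 arrangements.

336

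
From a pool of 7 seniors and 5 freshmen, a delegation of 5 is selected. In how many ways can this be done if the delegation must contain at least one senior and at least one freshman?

770

Unrestricted: C(12,5) = 792 ways to pick any 5 of the 12.
Subtract selections that omit an entire group: no seniors → C(5,5) = 1; no freshmen → C(7,5) = 21.
Both groups omitted at once is impossible, so 792 − 22 = 770.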